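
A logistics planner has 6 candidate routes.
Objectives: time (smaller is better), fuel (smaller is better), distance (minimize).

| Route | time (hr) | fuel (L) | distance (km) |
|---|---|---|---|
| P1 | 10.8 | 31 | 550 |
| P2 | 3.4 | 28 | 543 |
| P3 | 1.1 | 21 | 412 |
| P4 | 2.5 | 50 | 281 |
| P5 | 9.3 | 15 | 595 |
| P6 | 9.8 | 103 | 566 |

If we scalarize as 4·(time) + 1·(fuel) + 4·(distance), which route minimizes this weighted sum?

P4

P1: 4·10.8 + 1·31 + 4·550 = 2274.2
P2: 4·3.4 + 1·28 + 4·543 = 2213.6
P3: 4·1.1 + 1·21 + 4·412 = 1673.4
P4: 4·2.5 + 1·50 + 4·281 = 1184.0
P5: 4·9.3 + 1·15 + 4·595 = 2432.2
P6: 4·9.8 + 1·103 + 4·566 = 2406.2
Lowest: P4 at 1184.0.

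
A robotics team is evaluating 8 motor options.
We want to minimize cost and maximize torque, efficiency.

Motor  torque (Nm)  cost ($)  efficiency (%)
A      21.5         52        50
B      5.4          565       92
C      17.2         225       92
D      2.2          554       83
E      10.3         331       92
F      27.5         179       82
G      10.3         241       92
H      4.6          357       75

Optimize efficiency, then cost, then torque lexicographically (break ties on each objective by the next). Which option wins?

First maximize efficiency: best is 92, kept {B, C, E, G}.
Then minimize cost: best is 225, kept {C}.

C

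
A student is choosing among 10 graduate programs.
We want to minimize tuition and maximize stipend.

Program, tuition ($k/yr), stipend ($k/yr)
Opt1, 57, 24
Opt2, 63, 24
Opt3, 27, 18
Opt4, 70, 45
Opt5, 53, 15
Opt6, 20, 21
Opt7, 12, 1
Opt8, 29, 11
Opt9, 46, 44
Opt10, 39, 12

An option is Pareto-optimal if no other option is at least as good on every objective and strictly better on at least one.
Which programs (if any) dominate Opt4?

Opt1: worse on stipend (24 vs 45).
Opt2: worse on stipend (24 vs 45).
Opt3: worse on stipend (18 vs 45).
Opt5: worse on stipend (15 vs 45).
Opt6: worse on stipend (21 vs 45).
Opt7: worse on stipend (1 vs 45).
Opt8: worse on stipend (11 vs 45).
Opt9: worse on stipend (44 vs 45).
Opt10: worse on stipend (12 vs 45).
No option dominates Opt4.

none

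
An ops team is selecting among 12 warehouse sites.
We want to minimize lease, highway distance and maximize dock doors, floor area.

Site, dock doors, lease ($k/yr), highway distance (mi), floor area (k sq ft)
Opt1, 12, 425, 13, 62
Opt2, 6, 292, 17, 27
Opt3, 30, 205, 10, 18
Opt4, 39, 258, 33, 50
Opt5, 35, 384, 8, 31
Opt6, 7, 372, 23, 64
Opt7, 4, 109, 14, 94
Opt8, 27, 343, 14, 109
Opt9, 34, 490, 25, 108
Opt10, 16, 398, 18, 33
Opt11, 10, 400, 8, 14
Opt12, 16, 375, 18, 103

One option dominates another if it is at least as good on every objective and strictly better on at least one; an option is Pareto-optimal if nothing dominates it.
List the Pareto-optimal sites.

Opt1: not dominated.
Opt2: not dominated.
Opt3: not dominated.
Opt4: not dominated (best dock doors).
Opt5: not dominated.
Opt6: dominated by Opt8 (dock doors 27≥7, lease 343≤372, highway distance 14≤23, floor area 109≥64).
Opt7: not dominated (best lease).
Opt8: not dominated (best floor area).
Opt9: not dominated.
Opt10: dominated by Opt8 (dock doors 27≥16, lease 343≤398, highway distance 14≤18, floor area 109≥33).
Opt11: dominated by Opt5 (dock doors 35≥10, lease 384≤400, highway distance 8≤8, floor area 31≥14).
Opt12: dominated by Opt8 (dock doors 27≥16, lease 343≤375, highway distance 14≤18, floor area 109≥103).

Opt1, Opt2, Opt3, Opt4, Opt5, Opt7, Opt8, Opt9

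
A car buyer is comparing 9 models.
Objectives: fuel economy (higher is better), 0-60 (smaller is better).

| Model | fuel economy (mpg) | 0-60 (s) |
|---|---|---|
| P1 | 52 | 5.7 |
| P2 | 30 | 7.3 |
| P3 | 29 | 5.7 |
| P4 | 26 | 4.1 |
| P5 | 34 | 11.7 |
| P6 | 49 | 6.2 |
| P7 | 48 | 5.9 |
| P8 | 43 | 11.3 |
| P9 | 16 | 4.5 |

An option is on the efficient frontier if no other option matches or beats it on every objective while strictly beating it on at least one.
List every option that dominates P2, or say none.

P1, P6, P7

P1: fuel economy 52≥30, 0-60 5.7≤7.3 — dominates P2.
P6: fuel economy 49≥30, 0-60 6.2≤7.3 — dominates P2.
P7: fuel economy 48≥30, 0-60 5.9≤7.3 — dominates P2.
Others (P3, P4, P5, P8, P9) are each worse than P2 on at least one objective.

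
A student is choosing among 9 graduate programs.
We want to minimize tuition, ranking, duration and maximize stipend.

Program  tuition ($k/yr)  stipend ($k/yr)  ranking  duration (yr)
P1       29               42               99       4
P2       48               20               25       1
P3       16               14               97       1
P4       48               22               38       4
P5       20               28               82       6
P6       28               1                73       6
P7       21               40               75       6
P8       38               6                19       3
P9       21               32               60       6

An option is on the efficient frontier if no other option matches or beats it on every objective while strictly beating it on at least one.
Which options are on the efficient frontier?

P1: not dominated (best stipend).
P2: not dominated.
P3: not dominated (best tuition).
P4: not dominated.
P5: not dominated.
P6: dominated by P9 (tuition 21≤28, stipend 32≥1, ranking 60≤73, duration 6≤6).
P7: not dominated.
P8: not dominated (best ranking).
P9: not dominated.

P1, P2, P3, P4, P5, P7, P8, P9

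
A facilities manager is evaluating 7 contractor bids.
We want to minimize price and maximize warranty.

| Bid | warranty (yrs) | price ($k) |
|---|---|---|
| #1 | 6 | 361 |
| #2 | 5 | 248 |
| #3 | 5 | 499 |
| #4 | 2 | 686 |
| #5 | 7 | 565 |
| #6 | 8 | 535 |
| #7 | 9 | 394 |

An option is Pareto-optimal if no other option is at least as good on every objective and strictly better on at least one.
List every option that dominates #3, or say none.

#1, #2, #7

#1: warranty 6≥5, price 361≤499 — dominates #3.
#2: warranty 5≥5, price 248≤499 — dominates #3.
#7: warranty 9≥5, price 394≤499 — dominates #3.
Others (#4, #5, #6) are each worse than #3 on at least one objective.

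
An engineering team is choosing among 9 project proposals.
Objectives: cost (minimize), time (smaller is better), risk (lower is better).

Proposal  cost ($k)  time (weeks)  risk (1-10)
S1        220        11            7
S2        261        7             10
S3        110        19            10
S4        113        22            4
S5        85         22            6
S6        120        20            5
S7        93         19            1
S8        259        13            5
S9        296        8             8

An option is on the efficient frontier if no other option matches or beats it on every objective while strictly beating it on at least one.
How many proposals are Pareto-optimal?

S1: not dominated.
S2: not dominated (best time).
S3: dominated by S7 (cost 93≤110, time 19≤19, risk 1≤10).
S4: dominated by S7 (cost 93≤113, time 19≤22, risk 1≤4).
S5: not dominated (best cost).
S6: dominated by S7 (cost 93≤120, time 19≤20, risk 1≤5).
S7: not dominated (best risk).
S8: not dominated.
S9: not dominated.
Pareto-optimal: S1, S2, S5, S7, S8, S9 → 6.

6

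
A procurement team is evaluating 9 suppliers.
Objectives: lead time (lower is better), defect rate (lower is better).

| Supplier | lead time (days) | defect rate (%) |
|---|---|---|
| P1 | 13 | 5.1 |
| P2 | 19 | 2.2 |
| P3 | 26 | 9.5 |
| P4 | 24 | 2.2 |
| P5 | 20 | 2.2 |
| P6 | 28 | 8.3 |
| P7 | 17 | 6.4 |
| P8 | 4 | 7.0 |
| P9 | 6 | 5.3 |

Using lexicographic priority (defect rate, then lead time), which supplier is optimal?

First minimize defect rate: best is 2.2, kept {P2, P4, P5}.
Then minimize lead time: best is 19, kept {P2}.

P2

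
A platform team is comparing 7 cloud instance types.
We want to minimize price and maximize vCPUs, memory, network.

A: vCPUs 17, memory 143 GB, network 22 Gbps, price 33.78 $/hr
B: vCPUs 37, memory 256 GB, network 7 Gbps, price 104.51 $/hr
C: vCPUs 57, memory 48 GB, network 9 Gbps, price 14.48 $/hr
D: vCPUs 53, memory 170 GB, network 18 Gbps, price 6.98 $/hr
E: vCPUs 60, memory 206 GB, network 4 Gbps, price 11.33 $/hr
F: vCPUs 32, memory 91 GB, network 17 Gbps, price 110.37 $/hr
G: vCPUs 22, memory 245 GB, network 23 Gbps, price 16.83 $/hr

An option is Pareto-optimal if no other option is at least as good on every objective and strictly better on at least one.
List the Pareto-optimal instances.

B, C, D, E, G

A: dominated by G (vCPUs 22≥17, memory 245≥143, network 23≥22, price 16.83≤33.78).
B: not dominated (best memory).
C: not dominated.
D: not dominated (best price).
E: not dominated (best vCPUs).
F: dominated by D (vCPUs 53≥32, memory 170≥91, network 18≥17, price 6.98≤110.37).
G: not dominated (best network).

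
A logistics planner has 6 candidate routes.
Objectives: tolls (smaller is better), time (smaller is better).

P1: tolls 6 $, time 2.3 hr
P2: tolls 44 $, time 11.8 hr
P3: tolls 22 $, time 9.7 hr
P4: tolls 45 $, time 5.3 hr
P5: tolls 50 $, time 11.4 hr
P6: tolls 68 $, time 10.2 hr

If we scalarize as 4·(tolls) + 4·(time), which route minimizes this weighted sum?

P1

P1: 4·6 + 4·2.3 = 33.2
P2: 4·44 + 4·11.8 = 223.2
P3: 4·22 + 4·9.7 = 126.8
P4: 4·45 + 4·5.3 = 201.2
P5: 4·50 + 4·11.4 = 245.6
P6: 4·68 + 4·10.2 = 312.8
Lowest: P1 at 33.2.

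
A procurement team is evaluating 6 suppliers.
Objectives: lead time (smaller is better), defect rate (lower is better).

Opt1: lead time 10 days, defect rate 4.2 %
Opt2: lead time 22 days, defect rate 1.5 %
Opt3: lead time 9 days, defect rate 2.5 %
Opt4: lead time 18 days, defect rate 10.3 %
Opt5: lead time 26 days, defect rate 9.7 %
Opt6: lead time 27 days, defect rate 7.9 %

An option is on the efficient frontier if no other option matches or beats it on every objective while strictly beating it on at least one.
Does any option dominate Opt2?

No

Opt1: worse on defect rate (4.2 vs 1.5).
Opt3: worse on defect rate (2.5 vs 1.5).
Opt4: worse on defect rate (10.3 vs 1.5).
Opt5: worse on lead time (26 vs 22).
Opt6: worse on lead time (27 vs 22).
No option is at least as good as Opt2 on every objective and strictly better on one.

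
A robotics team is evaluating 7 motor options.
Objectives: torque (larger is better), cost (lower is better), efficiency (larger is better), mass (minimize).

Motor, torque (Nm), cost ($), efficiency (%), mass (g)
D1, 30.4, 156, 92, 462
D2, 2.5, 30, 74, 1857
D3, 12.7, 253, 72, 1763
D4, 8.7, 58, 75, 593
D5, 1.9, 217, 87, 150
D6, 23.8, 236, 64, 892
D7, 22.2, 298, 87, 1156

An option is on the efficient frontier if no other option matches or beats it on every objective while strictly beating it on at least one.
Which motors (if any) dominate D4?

D1: worse on cost (156 vs 58).
D2: worse on torque (2.5 vs 8.7).
D3: worse on cost (253 vs 58).
D5: worse on torque (1.9 vs 8.7).
D6: worse on cost (236 vs 58).
D7: worse on cost (298 vs 58).
No option dominates D4.

none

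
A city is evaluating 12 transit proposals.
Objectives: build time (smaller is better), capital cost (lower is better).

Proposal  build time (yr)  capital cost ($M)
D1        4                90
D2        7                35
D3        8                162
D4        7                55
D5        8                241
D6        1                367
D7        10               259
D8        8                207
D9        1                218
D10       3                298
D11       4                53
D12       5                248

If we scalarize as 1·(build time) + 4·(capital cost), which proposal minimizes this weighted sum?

D2

D1: 1·4 + 4·90 = 364
D2: 1·7 + 4·35 = 147
D3: 1·8 + 4·162 = 656
D4: 1·7 + 4·55 = 227
D5: 1·8 + 4·241 = 972
D6: 1·1 + 4·367 = 1469
D7: 1·10 + 4·259 = 1046
D8: 1·8 + 4·207 = 836
D9: 1·1 + 4·218 = 873
D10: 1·3 + 4·298 = 1195
D11: 1·4 + 4·53 = 216
D12: 1·5 + 4·248 = 997
Lowest: D2 at 147.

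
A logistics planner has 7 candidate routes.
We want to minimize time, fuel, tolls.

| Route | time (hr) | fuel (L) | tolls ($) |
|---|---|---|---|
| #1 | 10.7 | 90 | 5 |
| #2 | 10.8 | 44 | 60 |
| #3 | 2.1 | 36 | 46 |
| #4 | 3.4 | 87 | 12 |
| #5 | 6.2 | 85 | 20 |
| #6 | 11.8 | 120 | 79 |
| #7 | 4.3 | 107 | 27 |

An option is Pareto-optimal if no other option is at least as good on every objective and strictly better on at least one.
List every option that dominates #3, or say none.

#1: worse on time (10.7 vs 2.1).
#2: worse on time (10.8 vs 2.1).
#4: worse on time (3.4 vs 2.1).
#5: worse on time (6.2 vs 2.1).
#6: worse on time (11.8 vs 2.1).
#7: worse on time (4.3 vs 2.1).
No option dominates #3.

none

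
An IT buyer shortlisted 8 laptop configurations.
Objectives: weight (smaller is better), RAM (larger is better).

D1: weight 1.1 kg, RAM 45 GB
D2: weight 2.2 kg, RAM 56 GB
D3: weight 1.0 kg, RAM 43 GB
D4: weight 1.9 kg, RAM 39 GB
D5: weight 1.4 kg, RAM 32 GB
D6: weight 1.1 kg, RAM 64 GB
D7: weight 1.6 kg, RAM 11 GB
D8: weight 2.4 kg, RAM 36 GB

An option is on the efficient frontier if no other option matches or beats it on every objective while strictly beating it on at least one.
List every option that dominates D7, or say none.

D1, D3, D5, D6

D1: weight 1.1≤1.6, RAM 45≥11 — dominates D7.
D3: weight 1.0≤1.6, RAM 43≥11 — dominates D7.
D5: weight 1.4≤1.6, RAM 32≥11 — dominates D7.
D6: weight 1.1≤1.6, RAM 64≥11 — dominates D7.
Others (D2, D4, D8) are each worse than D7 on at least one objective.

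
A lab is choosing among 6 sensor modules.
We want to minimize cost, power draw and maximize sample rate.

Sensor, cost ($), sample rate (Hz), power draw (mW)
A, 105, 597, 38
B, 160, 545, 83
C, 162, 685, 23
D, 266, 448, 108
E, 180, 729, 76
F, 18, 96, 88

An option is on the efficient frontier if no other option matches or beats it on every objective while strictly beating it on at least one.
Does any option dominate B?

A vs B: cost 105≤160, sample rate 597≥545, power draw 38≤83 — A is at least as good on every objective and strictly better on at least one, so A dominates B.

Yes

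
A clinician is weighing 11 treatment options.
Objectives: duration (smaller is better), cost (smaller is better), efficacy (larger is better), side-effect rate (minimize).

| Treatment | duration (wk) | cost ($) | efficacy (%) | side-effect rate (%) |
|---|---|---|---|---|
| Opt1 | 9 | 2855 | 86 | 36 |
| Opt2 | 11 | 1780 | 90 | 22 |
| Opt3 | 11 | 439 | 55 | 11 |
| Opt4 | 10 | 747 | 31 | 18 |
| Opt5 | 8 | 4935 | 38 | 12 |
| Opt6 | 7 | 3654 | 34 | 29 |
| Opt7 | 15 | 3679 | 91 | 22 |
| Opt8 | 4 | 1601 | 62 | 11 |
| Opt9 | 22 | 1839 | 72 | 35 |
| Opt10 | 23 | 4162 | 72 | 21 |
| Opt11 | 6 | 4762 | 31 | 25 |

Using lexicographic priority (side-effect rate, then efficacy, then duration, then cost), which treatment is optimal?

Opt8

First minimize side-effect rate: best is 11, kept {Opt3, Opt8}.
Then maximize efficacy: best is 62, kept {Opt8}.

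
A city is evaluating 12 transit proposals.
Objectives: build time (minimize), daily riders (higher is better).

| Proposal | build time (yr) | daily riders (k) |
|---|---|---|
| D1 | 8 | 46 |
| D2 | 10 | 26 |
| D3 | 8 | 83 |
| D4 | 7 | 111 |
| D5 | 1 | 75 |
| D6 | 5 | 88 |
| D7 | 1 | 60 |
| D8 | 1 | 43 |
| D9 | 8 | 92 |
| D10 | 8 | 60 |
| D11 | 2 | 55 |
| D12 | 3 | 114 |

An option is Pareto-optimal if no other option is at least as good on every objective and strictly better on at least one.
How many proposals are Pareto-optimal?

D1: dominated by D3 (build time 8≤8, daily riders 83≥46).
D2: dominated by D1 (build time 8≤10, daily riders 46≥26).
D3: dominated by D4 (build time 7≤8, daily riders 111≥83).
D4: dominated by D12 (build time 3≤7, daily riders 114≥111).
D5: not dominated.
D6: dominated by D12 (build time 3≤5, daily riders 114≥88).
D7: dominated by D5 (build time 1≤1, daily riders 75≥60).
D8: dominated by D5 (build time 1≤1, daily riders 75≥43).
D9: dominated by D4 (build time 7≤8, daily riders 111≥92).
D10: dominated by D3 (build time 8≤8, daily riders 83≥60).
D11: dominated by D5 (build time 1≤2, daily riders 75≥55).
D12: not dominated (best daily riders).
Pareto-optimal: D5, D12 → 2.

2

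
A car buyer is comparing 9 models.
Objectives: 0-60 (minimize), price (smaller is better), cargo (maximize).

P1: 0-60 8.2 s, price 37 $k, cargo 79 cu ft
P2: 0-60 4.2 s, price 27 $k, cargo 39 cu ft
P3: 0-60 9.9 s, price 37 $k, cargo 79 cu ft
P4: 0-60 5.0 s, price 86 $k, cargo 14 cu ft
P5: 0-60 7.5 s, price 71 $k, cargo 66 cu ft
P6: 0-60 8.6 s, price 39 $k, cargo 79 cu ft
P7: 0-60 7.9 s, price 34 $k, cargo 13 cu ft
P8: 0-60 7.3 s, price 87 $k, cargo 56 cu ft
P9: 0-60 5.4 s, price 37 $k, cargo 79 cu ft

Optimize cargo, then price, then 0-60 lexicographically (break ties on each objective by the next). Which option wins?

P9

First maximize cargo: best is 79, kept {P1, P3, P6, P9}.
Then minimize price: best is 37, kept {P1, P3, P9}.
Then minimize 0-60: best is 5.4, kept {P9}.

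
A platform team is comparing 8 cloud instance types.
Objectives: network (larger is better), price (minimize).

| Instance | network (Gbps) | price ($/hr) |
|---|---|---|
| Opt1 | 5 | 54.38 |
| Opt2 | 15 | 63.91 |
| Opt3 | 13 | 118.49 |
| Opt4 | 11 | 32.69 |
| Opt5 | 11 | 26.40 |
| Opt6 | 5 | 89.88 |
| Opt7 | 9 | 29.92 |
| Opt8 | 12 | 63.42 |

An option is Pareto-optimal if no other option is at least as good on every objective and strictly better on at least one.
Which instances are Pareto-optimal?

Opt2, Opt5, Opt8

Opt1: dominated by Opt4 (network 11≥5, price 32.69≤54.38).
Opt2: not dominated (best network).
Opt3: dominated by Opt2 (network 15≥13, price 63.91≤118.49).
Opt4: dominated by Opt5 (network 11≥11, price 26.40≤32.69).
Opt5: not dominated (best price).
Opt6: dominated by Opt1 (network 5≥5, price 54.38≤89.88).
Opt7: dominated by Opt5 (network 11≥9, price 26.40≤29.92).
Opt8: not dominated.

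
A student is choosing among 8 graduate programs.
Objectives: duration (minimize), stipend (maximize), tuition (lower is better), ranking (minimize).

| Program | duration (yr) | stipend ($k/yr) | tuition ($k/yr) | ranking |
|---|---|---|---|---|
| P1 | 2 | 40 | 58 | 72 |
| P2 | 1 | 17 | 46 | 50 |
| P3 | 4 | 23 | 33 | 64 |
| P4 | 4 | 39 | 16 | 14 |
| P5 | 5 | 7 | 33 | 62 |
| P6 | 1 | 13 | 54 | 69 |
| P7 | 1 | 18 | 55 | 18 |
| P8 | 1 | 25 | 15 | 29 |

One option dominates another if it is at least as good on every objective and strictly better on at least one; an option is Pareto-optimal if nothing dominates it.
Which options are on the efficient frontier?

P1, P4, P7, P8

P1: not dominated (best stipend).
P2: dominated by P8 (duration 1≤1, stipend 25≥17, tuition 15≤46, ranking 29≤50).
P3: dominated by P4 (duration 4≤4, stipend 39≥23, tuition 16≤33, ranking 14≤64).
P4: not dominated (best ranking).
P5: dominated by P4 (duration 4≤5, stipend 39≥7, tuition 16≤33, ranking 14≤62).
P6: dominated by P2 (duration 1≤1, stipend 17≥13, tuition 46≤54, ranking 50≤69).
P7: not dominated.
P8: not dominated (best tuition).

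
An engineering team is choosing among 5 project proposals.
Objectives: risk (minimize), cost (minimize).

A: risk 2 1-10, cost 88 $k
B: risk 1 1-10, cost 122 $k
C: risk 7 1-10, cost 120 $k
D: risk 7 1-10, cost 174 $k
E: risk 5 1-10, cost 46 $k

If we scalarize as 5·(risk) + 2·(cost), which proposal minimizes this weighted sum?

E

A: 5·2 + 2·88 = 186
B: 5·1 + 2·122 = 249
C: 5·7 + 2·120 = 275
D: 5·7 + 2·174 = 383
E: 5·5 + 2·46 = 117
Lowest: E at 117.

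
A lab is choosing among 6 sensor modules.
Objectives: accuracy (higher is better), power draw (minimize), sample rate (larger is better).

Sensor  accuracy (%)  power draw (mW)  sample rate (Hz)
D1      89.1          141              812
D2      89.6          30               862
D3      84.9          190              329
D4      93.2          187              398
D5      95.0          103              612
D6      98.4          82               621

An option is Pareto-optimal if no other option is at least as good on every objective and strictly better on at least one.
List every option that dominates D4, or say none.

D5: accuracy 95.0≥93.2, power draw 103≤187, sample rate 612≥398 — dominates D4.
D6: accuracy 98.4≥93.2, power draw 82≤187, sample rate 621≥398 — dominates D4.
Others (D1, D2, D3) are each worse than D4 on at least one objective.

D5, D6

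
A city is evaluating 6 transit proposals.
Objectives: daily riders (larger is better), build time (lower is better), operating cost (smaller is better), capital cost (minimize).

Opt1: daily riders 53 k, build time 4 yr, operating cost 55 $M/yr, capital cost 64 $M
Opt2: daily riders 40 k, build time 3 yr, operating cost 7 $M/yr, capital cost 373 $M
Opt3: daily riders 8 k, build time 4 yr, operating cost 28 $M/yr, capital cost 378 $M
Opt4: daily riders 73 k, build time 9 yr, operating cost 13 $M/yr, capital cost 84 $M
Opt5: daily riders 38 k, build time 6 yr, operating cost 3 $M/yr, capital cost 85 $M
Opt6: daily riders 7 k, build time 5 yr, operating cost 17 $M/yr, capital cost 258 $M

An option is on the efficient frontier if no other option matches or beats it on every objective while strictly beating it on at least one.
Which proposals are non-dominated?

Opt1: not dominated (best capital cost).
Opt2: not dominated (best build time).
Opt3: dominated by Opt2 (daily riders 40≥8, build time 3≤4, operating cost 7≤28, capital cost 373≤378).
Opt4: not dominated (best daily riders).
Opt5: not dominated (best operating cost).
Opt6: not dominated.

Opt1, Opt2, Opt4, Opt5, Opt6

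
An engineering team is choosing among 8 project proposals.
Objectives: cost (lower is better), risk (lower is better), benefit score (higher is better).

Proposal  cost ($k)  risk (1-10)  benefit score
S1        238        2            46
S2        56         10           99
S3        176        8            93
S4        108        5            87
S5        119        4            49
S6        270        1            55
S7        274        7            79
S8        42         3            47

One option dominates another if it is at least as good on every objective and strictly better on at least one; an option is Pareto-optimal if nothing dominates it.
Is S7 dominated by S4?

S4 vs S7: cost 108≤274, risk 5≤7, benefit score 87≥79 — S4 is at least as good on every objective with at least one strict improvement.

Yes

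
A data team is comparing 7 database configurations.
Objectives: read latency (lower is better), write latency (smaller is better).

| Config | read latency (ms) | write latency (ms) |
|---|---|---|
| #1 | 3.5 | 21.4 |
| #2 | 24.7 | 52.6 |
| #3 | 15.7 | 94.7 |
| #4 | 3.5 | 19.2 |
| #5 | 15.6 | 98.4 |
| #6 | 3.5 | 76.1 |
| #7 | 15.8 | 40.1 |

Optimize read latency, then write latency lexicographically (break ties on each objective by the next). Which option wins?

#4

First minimize read latency: best is 3.5, kept {#1, #4, #6}.
Then minimize write latency: best is 19.2, kept {#4}.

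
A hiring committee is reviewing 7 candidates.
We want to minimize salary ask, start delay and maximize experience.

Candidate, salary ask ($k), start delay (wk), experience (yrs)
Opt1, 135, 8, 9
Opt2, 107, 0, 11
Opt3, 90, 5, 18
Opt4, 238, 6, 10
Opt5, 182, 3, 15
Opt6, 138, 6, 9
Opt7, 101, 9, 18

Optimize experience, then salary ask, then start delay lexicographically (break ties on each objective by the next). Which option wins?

Opt3

First maximize experience: best is 18, kept {Opt3, Opt7}.
Then minimize salary ask: best is 90, kept {Opt3}.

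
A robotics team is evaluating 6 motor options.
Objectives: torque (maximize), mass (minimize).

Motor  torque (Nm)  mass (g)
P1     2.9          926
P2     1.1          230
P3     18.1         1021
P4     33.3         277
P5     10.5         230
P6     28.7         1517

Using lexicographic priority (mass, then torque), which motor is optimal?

P5

First minimize mass: best is 230, kept {P2, P5}.
Then maximize torque: best is 10.5, kept {P5}.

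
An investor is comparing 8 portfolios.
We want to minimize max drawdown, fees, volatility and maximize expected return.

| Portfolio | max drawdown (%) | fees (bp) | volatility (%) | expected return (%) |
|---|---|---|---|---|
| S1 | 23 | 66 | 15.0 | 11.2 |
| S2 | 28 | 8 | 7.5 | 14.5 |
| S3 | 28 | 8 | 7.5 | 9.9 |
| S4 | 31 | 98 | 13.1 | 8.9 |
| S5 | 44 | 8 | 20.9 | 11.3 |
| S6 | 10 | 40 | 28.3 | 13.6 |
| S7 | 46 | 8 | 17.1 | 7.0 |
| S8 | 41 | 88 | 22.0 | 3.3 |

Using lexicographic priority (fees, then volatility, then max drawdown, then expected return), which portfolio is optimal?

First minimize fees: best is 8, kept {S2, S3, S5, S7}.
Then minimize volatility: best is 7.5, kept {S2, S3}.
Then minimize max drawdown: best is 28, kept {S2, S3}.
Then maximize expected return: best is 14.5, kept {S2}.

S2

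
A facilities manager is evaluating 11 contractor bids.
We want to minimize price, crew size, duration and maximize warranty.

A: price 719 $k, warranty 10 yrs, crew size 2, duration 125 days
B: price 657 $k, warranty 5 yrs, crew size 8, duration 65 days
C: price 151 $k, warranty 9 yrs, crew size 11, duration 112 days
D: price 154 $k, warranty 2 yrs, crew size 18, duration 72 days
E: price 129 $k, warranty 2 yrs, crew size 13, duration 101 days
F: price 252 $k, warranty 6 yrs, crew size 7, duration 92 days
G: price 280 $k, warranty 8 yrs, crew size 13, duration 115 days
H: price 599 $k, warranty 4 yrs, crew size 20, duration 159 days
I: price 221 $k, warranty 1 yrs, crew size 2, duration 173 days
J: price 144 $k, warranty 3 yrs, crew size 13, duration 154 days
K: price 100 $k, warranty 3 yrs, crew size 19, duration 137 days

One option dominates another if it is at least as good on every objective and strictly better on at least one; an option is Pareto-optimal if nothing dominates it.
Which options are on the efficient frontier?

A: not dominated (best warranty).
B: not dominated (best duration).
C: not dominated.
D: not dominated.
E: not dominated.
F: not dominated.
G: dominated by C (price 151≤280, warranty 9≥8, crew size 11≤13, duration 112≤115).
H: dominated by C (price 151≤599, warranty 9≥4, crew size 11≤20, duration 112≤159).
I: not dominated.
J: not dominated.
K: not dominated (best price).

A, B, C, D, E, F, I, J, K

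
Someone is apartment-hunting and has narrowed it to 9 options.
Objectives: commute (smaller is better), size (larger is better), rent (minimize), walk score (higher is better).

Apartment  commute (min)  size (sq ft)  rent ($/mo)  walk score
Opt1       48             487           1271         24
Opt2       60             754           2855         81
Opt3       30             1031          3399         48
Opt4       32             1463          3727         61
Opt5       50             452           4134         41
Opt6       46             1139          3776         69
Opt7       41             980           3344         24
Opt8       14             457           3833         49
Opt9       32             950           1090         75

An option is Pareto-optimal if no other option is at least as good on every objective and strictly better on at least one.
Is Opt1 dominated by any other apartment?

Yes

Opt9 vs Opt1: commute 32≤48, size 950≥487, rent 1090≤1271, walk score 75≥24 — Opt9 is at least as good on every objective and strictly better on at least one, so Opt9 dominates Opt1.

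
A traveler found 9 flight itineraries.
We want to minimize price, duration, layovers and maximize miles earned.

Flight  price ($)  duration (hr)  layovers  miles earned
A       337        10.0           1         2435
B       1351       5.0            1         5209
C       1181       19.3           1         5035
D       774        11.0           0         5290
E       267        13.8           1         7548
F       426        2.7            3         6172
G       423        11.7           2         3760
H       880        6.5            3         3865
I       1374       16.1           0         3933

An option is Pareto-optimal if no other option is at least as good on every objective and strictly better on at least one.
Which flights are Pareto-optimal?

A, B, D, E, F, G

A: not dominated.
B: not dominated.
C: dominated by D (price 774≤1181, duration 11.0≤19.3, layovers 0≤1, miles earned 5290≥5035).
D: not dominated.
E: not dominated (best price).
F: not dominated (best duration).
G: not dominated.
H: dominated by F (price 426≤880, duration 2.7≤6.5, layovers 3≤3, miles earned 6172≥3865).
I: dominated by D (price 774≤1374, duration 11.0≤16.1, layovers 0≤0, miles earned 5290≥3933).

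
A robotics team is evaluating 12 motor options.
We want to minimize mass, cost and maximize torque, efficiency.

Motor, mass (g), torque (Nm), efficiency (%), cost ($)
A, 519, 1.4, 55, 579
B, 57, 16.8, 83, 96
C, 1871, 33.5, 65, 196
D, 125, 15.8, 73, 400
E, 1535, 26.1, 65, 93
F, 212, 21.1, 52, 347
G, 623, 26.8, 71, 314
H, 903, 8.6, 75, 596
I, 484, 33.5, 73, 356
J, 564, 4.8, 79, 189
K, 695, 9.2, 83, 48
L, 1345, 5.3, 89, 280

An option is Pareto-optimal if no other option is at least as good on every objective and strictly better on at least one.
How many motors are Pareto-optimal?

A: dominated by B (mass 57≤519, torque 16.8≥1.4, efficiency 83≥55, cost 96≤579).
B: not dominated (best mass).
C: not dominated.
D: dominated by B (mass 57≤125, torque 16.8≥15.8, efficiency 83≥73, cost 96≤400).
E: not dominated.
F: not dominated.
G: not dominated.
H: dominated by B (mass 57≤903, torque 16.8≥8.6, efficiency 83≥75, cost 96≤596).
I: not dominated.
J: dominated by B (mass 57≤564, torque 16.8≥4.8, efficiency 83≥79, cost 96≤189).
K: not dominated (best cost).
L: not dominated (best efficiency).
Pareto-optimal: B, C, E, F, G, I, K, L → 8.

8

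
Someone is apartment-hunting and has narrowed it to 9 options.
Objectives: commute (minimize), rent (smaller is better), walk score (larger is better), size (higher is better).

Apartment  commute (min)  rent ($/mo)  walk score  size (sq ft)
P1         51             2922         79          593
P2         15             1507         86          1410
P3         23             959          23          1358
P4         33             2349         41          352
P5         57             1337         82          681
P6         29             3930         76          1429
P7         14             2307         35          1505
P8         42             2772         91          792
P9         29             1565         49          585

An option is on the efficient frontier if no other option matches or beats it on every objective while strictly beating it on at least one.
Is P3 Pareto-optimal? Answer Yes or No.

P1: worse on commute (51 vs 23).
P2: worse on rent (1507 vs 959).
P4: worse on commute (33 vs 23).
P5: worse on commute (57 vs 23).
P6: worse on commute (29 vs 23).
P7: worse on rent (2307 vs 959).
P8: worse on commute (42 vs 23).
P9: worse on commute (29 vs 23).
No option is at least as good as P3 on every objective and strictly better on one.

Yes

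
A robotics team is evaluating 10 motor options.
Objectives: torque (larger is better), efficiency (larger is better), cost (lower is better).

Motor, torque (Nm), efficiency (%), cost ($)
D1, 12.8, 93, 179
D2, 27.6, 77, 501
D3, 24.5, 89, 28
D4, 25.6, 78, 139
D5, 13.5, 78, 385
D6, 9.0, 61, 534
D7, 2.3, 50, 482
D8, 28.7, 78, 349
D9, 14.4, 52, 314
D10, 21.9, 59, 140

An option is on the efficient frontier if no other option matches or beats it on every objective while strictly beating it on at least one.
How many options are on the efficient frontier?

4

D1: not dominated (best efficiency).
D2: dominated by D8 (torque 28.7≥27.6, efficiency 78≥77, cost 349≤501).
D3: not dominated (best cost).
D4: not dominated.
D5: dominated by D3 (torque 24.5≥13.5, efficiency 89≥78, cost 28≤385).
D6: dominated by D1 (torque 12.8≥9.0, efficiency 93≥61, cost 179≤534).
D7: dominated by D1 (torque 12.8≥2.3, efficiency 93≥50, cost 179≤482).
D8: not dominated (best torque).
D9: dominated by D3 (torque 24.5≥14.4, efficiency 89≥52, cost 28≤314).
D10: dominated by D3 (torque 24.5≥21.9, efficiency 89≥59, cost 28≤140).
Pareto-optimal: D1, D3, D4, D8 → 4.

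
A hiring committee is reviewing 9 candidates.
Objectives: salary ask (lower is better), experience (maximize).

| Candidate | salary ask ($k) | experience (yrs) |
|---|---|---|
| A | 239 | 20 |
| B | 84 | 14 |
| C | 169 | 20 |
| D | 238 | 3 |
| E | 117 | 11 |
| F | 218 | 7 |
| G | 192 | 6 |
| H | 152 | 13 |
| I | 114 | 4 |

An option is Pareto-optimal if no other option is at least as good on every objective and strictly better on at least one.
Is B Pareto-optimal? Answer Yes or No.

A: worse on salary ask (239 vs 84).
C: worse on salary ask (169 vs 84).
D: worse on salary ask (238 vs 84).
E: worse on salary ask (117 vs 84).
F: worse on salary ask (218 vs 84).
G: worse on salary ask (192 vs 84).
H: worse on salary ask (152 vs 84).
I: worse on salary ask (114 vs 84).
No option is at least as good as B on every objective and strictly better on one.

Yes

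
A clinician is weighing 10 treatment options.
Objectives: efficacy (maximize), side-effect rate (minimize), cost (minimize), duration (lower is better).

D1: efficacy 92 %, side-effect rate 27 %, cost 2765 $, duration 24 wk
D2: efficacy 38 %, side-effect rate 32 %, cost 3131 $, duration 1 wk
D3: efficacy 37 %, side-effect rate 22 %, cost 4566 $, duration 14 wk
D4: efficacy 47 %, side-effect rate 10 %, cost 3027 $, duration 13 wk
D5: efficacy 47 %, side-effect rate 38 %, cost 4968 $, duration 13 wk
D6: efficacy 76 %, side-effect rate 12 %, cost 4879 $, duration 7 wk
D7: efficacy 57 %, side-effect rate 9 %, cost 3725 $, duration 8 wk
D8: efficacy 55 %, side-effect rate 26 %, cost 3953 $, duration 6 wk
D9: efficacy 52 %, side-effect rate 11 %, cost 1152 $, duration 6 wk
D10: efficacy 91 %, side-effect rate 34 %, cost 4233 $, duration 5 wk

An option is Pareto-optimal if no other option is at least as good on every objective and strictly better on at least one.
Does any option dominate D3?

D4 vs D3: efficacy 47≥37, side-effect rate 10≤22, cost 3027≤4566, duration 13≤14 — D4 is at least as good on every objective and strictly better on at least one, so D4 dominates D3.

Yes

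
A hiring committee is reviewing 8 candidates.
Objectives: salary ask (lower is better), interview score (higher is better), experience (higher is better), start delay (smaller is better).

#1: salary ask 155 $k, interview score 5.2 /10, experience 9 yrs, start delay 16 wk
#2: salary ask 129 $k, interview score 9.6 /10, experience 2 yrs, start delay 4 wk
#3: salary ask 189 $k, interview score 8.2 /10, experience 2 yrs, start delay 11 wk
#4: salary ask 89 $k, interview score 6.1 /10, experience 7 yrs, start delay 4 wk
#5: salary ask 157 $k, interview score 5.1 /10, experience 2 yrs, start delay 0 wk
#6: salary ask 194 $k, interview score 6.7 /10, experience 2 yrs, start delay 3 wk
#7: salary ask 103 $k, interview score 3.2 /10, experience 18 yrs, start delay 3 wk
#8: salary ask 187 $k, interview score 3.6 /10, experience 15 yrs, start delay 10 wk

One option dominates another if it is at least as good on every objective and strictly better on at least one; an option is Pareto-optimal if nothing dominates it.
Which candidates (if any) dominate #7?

#1: worse on salary ask (155 vs 103).
#2: worse on salary ask (129 vs 103).
#3: worse on salary ask (189 vs 103).
#4: worse on experience (7 vs 18).
#5: worse on salary ask (157 vs 103).
#6: worse on salary ask (194 vs 103).
#8: worse on salary ask (187 vs 103).
No option dominates #7.

none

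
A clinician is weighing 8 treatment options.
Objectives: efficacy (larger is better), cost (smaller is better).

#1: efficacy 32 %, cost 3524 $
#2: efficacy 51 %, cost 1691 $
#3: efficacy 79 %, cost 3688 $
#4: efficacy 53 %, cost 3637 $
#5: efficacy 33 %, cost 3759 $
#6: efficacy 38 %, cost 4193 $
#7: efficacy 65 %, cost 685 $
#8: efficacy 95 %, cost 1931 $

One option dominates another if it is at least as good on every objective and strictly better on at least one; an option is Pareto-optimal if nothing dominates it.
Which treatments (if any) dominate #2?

#7: efficacy 65≥51, cost 685≤1691 — dominates #2.
Others (#1, #3, #4, #5, #6, #8) are each worse than #2 on at least one objective.

#7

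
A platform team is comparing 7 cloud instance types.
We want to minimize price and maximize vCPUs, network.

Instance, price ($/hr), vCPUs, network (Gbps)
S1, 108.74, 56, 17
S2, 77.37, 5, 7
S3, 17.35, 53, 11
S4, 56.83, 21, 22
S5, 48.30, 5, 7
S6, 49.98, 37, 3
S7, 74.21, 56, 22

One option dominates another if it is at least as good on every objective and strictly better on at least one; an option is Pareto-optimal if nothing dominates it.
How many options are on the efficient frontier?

3

S1: dominated by S7 (price 74.21≤108.74, vCPUs 56≥56, network 22≥17).
S2: dominated by S3 (price 17.35≤77.37, vCPUs 53≥5, network 11≥7).
S3: not dominated (best price).
S4: not dominated.
S5: dominated by S3 (price 17.35≤48.30, vCPUs 53≥5, network 11≥7).
S6: dominated by S3 (price 17.35≤49.98, vCPUs 53≥37, network 11≥3).
S7: not dominated.
Pareto-optimal: S3, S4, S7 → 3.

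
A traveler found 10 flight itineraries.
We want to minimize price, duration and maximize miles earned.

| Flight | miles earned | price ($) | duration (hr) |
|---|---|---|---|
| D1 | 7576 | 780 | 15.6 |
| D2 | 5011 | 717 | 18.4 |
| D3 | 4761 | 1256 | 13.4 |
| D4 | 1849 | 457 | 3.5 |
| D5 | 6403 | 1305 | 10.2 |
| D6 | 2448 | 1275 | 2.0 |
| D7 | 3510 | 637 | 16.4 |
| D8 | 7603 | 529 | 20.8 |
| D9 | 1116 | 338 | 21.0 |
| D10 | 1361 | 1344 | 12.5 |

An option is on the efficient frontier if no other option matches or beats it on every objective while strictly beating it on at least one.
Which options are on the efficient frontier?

D1, D2, D3, D4, D5, D6, D7, D8, D9

D1: not dominated.
D2: not dominated.
D3: not dominated.
D4: not dominated.
D5: not dominated.
D6: not dominated (best duration).
D7: not dominated.
D8: not dominated (best miles earned).
D9: not dominated (best price).
D10: dominated by D4 (miles earned 1849≥1361, price 457≤1344, duration 3.5≤12.5).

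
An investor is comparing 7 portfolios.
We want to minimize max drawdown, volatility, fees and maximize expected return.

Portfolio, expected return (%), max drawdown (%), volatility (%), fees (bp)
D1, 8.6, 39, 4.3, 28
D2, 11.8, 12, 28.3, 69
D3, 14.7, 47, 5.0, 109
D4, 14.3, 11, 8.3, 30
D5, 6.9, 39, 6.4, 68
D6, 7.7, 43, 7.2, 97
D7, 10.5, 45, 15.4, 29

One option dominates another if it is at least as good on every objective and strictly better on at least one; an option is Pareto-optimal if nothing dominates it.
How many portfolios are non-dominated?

D1: not dominated (best volatility).
D2: dominated by D4 (expected return 14.3≥11.8, max drawdown 11≤12, volatility 8.3≤28.3, fees 30≤69).
D3: not dominated (best expected return).
D4: not dominated (best max drawdown).
D5: dominated by D1 (expected return 8.6≥6.9, max drawdown 39≤39, volatility 4.3≤6.4, fees 28≤68).
D6: dominated by D1 (expected return 8.6≥7.7, max drawdown 39≤43, volatility 4.3≤7.2, fees 28≤97).
D7: not dominated.
Pareto-optimal: D1, D3, D4, D7 → 4.

4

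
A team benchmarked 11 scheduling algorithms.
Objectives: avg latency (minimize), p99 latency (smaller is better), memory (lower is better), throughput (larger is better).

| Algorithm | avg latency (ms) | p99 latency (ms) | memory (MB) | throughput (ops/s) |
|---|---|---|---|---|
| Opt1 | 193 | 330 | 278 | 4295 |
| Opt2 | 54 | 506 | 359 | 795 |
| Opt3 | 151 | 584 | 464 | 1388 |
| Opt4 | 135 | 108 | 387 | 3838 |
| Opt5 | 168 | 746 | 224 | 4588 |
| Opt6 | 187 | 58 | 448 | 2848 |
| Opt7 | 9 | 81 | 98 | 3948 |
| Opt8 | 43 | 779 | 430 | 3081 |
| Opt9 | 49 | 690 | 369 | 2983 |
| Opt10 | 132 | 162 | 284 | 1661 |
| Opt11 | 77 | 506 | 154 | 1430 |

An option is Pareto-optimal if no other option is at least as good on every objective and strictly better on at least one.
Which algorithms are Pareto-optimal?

Opt1: not dominated.
Opt2: dominated by Opt7 (avg latency 9≤54, p99 latency 81≤506, memory 98≤359, throughput 3948≥795).
Opt3: dominated by Opt4 (avg latency 135≤151, p99 latency 108≤584, memory 387≤464, throughput 3838≥1388).
Opt4: dominated by Opt7 (avg latency 9≤135, p99 latency 81≤108, memory 98≤387, throughput 3948≥3838).
Opt5: not dominated (best throughput).
Opt6: not dominated (best p99 latency).
Opt7: not dominated (best avg latency).
Opt8: dominated by Opt7 (avg latency 9≤43, p99 latency 81≤779, memory 98≤430, throughput 3948≥3081).
Opt9: dominated by Opt7 (avg latency 9≤49, p99 latency 81≤690, memory 98≤369, throughput 3948≥2983).
Opt10: dominated by Opt7 (avg latency 9≤132, p99 latency 81≤162, memory 98≤284, throughput 3948≥1661).
Opt11: dominated by Opt7 (avg latency 9≤77, p99 latency 81≤506, memory 98≤154, throughput 3948≥1430).

Opt1, Opt5, Opt6, Opt7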